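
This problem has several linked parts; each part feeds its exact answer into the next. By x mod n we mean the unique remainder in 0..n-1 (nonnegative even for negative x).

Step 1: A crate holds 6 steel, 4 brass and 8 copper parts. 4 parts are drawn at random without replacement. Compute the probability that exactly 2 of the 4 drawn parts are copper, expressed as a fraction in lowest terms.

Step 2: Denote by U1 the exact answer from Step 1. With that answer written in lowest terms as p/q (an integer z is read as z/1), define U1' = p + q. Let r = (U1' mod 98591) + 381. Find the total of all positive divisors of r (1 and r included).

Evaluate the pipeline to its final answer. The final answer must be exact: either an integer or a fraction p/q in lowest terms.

Step 1: total draws C(18,4) = 3060; favorable C(8,2)*C(10,2) = 1260; P = 7/17; answer 7/17
Step 2: U1 = 7/17; threaded value p + q = 24; r = 405; 405 = 3^4 * 5; sigma = (1 + 3 + 9 + 27 + 81) * (1 + 5) = 121 * 6 = 726; answer 726

726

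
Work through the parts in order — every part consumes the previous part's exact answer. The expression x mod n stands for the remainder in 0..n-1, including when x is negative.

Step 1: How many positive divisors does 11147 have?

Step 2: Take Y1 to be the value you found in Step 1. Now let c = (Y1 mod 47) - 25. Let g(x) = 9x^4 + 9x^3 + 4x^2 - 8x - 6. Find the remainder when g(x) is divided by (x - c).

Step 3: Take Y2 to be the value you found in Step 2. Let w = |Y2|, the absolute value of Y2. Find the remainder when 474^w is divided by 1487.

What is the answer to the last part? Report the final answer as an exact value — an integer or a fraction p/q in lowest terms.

391

Step 1: 11147 = 71 * 157; number of divisors = (1+1) * (1+1) = 4; answer 4
Step 2: Y1 = 4; c = -21; remainder = value at the root: 9*(-21)^4 + 9*(-21)^3 + 4*(-21)^2 - 8*(-21)^1 - 6 = (1750329) + (-83349) + (1764) + (168) + (-6) = 1668906; answer 1668906
Step 3: Y2 = 1668906; w = 1668906; squarings mod 1487: 474^1=474, 474^2=139, 474^4=1477, 474^8=100, 474^16=1078, 474^32=737, 474^64=414, 474^128=391, 474^256=1207, 474^512=1076, 474^1024=890, 474^2048=1016, 474^4096=278, 474^8192=1447, 474^16384=113, 474^32768=873, 474^65536=785, 474^131072=607, 474^262144=1160, 474^524288=1352, 474^1048576=381; 474^1668906 = 474^2 * 474^8 * 474^32 * 474^256 * 474^512 * 474^1024 * 474^4096 * 474^8192 * 474^16384 * 474^65536 * 474^524288 * 474^1048576 = 391 (mod 1487); answer 391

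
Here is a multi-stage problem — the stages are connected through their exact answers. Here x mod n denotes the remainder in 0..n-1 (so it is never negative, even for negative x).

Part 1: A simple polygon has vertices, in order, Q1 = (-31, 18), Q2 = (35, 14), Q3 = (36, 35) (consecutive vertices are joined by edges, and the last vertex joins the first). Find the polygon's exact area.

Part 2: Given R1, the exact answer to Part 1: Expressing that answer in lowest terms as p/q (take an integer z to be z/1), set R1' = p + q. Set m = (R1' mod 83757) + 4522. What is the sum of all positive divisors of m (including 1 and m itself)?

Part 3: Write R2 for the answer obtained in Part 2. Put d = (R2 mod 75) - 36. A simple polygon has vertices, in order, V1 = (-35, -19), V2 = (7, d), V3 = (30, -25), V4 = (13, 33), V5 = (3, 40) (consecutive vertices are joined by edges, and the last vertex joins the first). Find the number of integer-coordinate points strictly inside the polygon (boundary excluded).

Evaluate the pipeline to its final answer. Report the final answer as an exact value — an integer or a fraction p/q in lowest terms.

Part 1: cross terms: (-31*14 - 35*18)=-1064, (35*35 - 36*14)=721, (36*18 - -31*35)=1733; twice the area = |1390| = 1390; area = 695; answer 695
Part 2: R1 = 695; threaded value p + q = 696; m = 5218; 5218 = 2 * 2609; sigma = (1 + 2) * (1 + 2609) = 3 * 2610 = 7830; answer 7830
Part 3: R2 = 7830; d = -6; cross terms: (-35*-6 - 7*-19)=343, (7*-25 - 30*-6)=5, (30*33 - 13*-25)=1315, (13*40 - 3*33)=421, (3*-19 - -35*40)=1343; twice the area = |3427| = 3427; area = 3427/2; boundary points = 1 + 1 + 1 + 1 + 1 = 5; strictly interior points = area - boundary/2 + 1 = 1712; answer 1712

1712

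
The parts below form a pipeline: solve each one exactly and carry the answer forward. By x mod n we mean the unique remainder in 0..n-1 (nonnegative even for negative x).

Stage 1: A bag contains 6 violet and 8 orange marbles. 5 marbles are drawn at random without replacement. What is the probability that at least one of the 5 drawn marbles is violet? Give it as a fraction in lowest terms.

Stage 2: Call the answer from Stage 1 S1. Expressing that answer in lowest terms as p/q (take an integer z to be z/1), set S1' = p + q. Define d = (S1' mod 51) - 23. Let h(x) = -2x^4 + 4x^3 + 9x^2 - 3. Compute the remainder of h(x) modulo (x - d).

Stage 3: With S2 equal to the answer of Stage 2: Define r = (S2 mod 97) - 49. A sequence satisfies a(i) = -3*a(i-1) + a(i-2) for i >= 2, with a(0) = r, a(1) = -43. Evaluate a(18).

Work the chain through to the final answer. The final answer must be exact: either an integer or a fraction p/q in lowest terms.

Stage 1: total draws C(14,5) = 2002; complement C(8,5) = 56; favorable 2002 - 56 = 1946; P = 139/143; answer 139/143
Stage 2: S1 = 139/143; threaded value p + q = 282; d = 4; remainder = value at the root: -2*(4)^4 + 4*(4)^3 + 9*(4)^2 - 3 = (-512) + (256) + (144) + (-3) = -115; answer -115
Stage 3: S2 = -115; r = 30; a(2) = -3*(-43) + 1*(30) = 159; iterating: a(2)=159, a(3)=-520, a(4)=1719, a(5)=-5677, a(6)=18750, a(7)=-61927, a(8)=204531, a(9)=-675520, a(10)=2231091, a(11)=-7368793, a(12)=24337470, a(13)=-80381203, a(14)=265481079, a(15)=-876824440, a(16)=2895954399, a(17)=-9564687637, a(18)=31590017310; answer 31590017310

31590017310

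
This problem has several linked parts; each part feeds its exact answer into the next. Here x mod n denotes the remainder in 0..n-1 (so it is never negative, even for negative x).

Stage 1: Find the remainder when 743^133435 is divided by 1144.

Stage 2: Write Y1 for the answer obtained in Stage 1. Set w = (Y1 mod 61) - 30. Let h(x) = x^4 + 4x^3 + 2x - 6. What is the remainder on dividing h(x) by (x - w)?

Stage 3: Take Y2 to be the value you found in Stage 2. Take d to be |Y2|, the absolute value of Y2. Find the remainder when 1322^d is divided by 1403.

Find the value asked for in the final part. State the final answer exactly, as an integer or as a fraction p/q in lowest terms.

613

Stage 1: squarings mod 1144: 743^1=743, 743^2=641, 743^4=185, 743^8=1049, 743^16=1017, 743^32=113, 743^64=185, 743^128=1049, 743^256=1017, 743^512=113, 743^1024=185, 743^2048=1049, 743^4096=1017, 743^8192=113, 743^16384=185, 743^32768=1049, 743^65536=1017, 743^131072=113; 743^133435 = 743^1 * 743^2 * 743^8 * 743^16 * 743^32 * 743^256 * 743^2048 * 743^131072 = 791 (mod 1144); answer 791
Stage 2: Y1 = 791; w = 29; remainder = value at the root: 1*(29)^4 + 4*(29)^3 + 2*(29)^1 - 6 = (707281) + (97556) + (58) + (-6) = 804889; answer 804889
Stage 3: Y2 = 804889; d = 804889; squarings mod 1403: 1322^1=1322, 1322^2=949, 1322^4=1278, 1322^8=192, 1322^16=386, 1322^32=278, 1322^64=119, 1322^128=131, 1322^256=325, 1322^512=400, 1322^1024=58, 1322^2048=558, 1322^4096=1301, 1322^8192=583, 1322^16384=363, 1322^32768=1290, 1322^65536=142, 1322^131072=522, 1322^262144=302, 1322^524288=9; 1322^804889 = 1322^1 * 1322^8 * 1322^16 * 1322^2048 * 1322^16384 * 1322^262144 * 1322^524288 = 613 (mod 1403); answer 613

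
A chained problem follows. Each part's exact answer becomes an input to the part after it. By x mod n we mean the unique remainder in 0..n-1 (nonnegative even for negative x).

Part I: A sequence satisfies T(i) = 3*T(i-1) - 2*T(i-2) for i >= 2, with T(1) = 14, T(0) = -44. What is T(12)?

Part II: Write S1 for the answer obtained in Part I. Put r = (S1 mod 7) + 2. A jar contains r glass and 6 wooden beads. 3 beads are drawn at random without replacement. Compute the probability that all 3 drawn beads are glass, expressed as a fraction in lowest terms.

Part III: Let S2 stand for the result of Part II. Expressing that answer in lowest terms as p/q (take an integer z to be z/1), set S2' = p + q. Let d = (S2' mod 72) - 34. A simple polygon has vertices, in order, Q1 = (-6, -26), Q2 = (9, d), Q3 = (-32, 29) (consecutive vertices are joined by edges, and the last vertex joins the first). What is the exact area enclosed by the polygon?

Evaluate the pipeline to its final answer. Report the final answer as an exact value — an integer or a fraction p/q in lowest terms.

Part I: T(2) = 3*(14) - 2*(-44) = 130; iterating: T(2)=130, T(3)=362, T(4)=826, T(5)=1754, T(6)=3610, T(7)=7322, T(8)=14746, T(9)=29594, T(10)=59290, T(11)=118682, T(12)=237466; answer 237466
Part II: S1 = 237466; r = 7; total draws C(13,3) = 286; favorable C(7,3) = 35; P = 35/286; answer 35/286
Part III: S2 = 35/286; threaded value p + q = 321; d = -1; cross terms: (-6*-1 - 9*-26)=240, (9*29 - -32*-1)=229, (-32*-26 - -6*29)=1006; twice the area = |1475| = 1475; area = 1475/2; answer 1475/2

1475/2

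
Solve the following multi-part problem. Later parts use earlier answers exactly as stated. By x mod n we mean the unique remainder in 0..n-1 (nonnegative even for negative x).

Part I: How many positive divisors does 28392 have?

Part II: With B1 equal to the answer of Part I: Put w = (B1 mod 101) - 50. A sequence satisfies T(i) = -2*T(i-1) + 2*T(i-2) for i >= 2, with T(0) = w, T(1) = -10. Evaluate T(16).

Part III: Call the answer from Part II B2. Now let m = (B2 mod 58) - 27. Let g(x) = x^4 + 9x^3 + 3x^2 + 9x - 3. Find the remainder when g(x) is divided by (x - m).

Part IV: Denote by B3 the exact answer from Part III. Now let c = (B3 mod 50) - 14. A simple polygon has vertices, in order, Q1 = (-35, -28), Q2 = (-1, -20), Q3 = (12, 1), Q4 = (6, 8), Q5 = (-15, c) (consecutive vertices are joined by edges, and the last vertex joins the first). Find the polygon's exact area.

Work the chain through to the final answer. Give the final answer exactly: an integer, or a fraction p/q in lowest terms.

586

Part I: 28392 = 2^3 * 3 * 7 * 13^2; number of divisors = (3+1) * (1+1) * (1+1) * (2+1) = 48; answer 48
Part II: B1 = 48; w = -2; T(2) = -2*(-10) + 2*(-2) = 16; iterating: T(2)=16, T(3)=-52, T(4)=136, T(5)=-376, T(6)=1024, T(7)=-2800, T(8)=7648, T(9)=-20896, T(10)=57088, T(11)=-155968, T(12)=426112, T(13)=-1164160, T(14)=3180544, T(15)=-8689408, T(16)=23739904; answer 23739904
Part III: B2 = 23739904; m = 13; remainder = value at the root: 1*(13)^4 + 9*(13)^3 + 3*(13)^2 + 9*(13)^1 - 3 = (28561) + (19773) + (507) + (117) + (-3) = 48955; answer 48955
Part IV: B3 = 48955; c = -9; cross terms: (-35*-20 - -1*-28)=672, (-1*1 - 12*-20)=239, (12*8 - 6*1)=90, (6*-9 - -15*8)=66, (-15*-28 - -35*-9)=105; twice the area = |1172| = 1172; area = 586; answer 586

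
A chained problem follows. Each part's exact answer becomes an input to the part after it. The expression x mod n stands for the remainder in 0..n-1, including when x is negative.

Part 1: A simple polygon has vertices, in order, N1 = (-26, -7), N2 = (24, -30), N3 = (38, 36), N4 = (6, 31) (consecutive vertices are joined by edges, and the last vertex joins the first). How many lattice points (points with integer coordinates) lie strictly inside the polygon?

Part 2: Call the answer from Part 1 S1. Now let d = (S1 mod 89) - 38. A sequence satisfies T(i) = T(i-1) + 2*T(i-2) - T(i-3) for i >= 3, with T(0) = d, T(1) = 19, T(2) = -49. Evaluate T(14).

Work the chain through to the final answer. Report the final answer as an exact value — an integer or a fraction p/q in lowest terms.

-23839

Part 1: cross terms: (-26*-30 - 24*-7)=948, (24*36 - 38*-30)=2004, (38*31 - 6*36)=962, (6*-7 - -26*31)=764; twice the area = |4678| = 4678; area = 2339; boundary points = 1 + 2 + 1 + 2 = 6; strictly interior points = area - boundary/2 + 1 = 2337; answer 2337
Part 2: S1 = 2337; d = -15; T(3) = 1*(-49) + 2*(19) - 1*(-15) = 4; iterating: T(3)=4, T(4)=-113, T(5)=-56, T(6)=-286, T(7)=-285, T(8)=-801, T(9)=-1085, T(10)=-2402, T(11)=-3771, T(12)=-7490, T(13)=-12630, T(14)=-23839; answer -23839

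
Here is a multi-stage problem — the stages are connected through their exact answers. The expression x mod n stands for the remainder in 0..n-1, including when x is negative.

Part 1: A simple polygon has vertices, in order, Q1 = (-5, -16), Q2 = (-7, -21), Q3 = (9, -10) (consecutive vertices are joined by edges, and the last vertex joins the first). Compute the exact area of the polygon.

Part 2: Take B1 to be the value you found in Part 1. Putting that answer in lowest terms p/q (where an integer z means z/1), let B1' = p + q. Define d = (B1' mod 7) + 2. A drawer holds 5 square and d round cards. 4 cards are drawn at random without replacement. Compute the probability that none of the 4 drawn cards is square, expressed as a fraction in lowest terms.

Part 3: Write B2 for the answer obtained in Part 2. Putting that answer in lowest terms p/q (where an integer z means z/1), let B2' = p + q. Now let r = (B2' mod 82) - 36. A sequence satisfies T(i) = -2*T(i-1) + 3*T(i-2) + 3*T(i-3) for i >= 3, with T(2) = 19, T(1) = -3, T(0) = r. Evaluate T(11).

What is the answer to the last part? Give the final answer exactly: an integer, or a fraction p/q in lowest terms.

-76184

Part 1: cross terms: (-5*-21 - -7*-16)=-7, (-7*-10 - 9*-21)=259, (9*-16 - -5*-10)=-194; twice the area = |58| = 58; area = 29; answer 29
Part 2: B1 = 29; threaded value p + q = 30; d = 4; total draws C(9,4) = 126; favorable C(4,4) = 1; P = 1/126; answer 1/126
Part 3: B2 = 1/126; threaded value p + q = 127; r = 9; T(3) = -2*(19) + 3*(-3) + 3*(9) = -20; iterating: T(3)=-20, T(4)=88, T(5)=-179, T(6)=562, T(7)=-1397, T(8)=3943, T(9)=-10391, T(10)=28420, T(11)=-76184; answer -76184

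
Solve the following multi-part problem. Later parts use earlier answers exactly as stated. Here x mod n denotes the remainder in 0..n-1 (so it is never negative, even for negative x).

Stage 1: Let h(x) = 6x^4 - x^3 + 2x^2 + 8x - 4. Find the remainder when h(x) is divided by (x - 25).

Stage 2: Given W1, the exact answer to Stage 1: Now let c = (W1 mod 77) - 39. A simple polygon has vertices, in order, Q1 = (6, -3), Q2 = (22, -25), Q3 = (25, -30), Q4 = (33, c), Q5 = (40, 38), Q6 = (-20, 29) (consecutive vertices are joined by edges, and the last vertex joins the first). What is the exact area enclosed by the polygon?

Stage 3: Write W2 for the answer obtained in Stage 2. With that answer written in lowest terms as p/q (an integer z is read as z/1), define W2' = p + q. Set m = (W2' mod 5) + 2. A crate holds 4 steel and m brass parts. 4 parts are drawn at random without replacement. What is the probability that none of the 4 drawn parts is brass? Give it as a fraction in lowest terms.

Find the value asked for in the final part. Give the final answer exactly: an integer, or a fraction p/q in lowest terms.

Stage 1: remainder = value at the root: 6*(25)^4 - 1*(25)^3 + 2*(25)^2 + 8*(25)^1 - 4 = (2343750) + (-15625) + (1250) + (200) + (-4) = 2329571; answer 2329571
Stage 2: W1 = 2329571; c = -26; cross terms: (6*-25 - 22*-3)=-84, (22*-30 - 25*-25)=-35, (25*-26 - 33*-30)=340, (33*38 - 40*-26)=2294, (40*29 - -20*38)=1920, (-20*-3 - 6*29)=-114; twice the area = |4321| = 4321; area = 4321/2; answer 4321/2
Stage 3: W2 = 4321/2; threaded value p + q = 4323; m = 5; total draws C(9,4) = 126; favorable C(4,4) = 1; P = 1/126; answer 1/126

1/126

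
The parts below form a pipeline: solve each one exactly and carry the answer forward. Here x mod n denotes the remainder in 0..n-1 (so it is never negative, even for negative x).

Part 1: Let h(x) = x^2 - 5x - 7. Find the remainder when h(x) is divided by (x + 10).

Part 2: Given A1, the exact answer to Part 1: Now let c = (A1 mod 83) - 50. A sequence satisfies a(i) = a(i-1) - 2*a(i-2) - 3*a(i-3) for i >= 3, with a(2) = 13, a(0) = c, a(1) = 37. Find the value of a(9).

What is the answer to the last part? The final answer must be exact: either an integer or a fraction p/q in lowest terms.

-4463

Part 1: remainder = value at the root: 1*(-10)^2 - 5*(-10)^1 - 7 = (100) + (50) + (-7) = 143; answer 143
Part 2: A1 = 143; c = 10; a(3) = 1*(13) - 2*(37) - 3*(10) = -91; iterating: a(3)=-91, a(4)=-228, a(5)=-85, a(6)=644, a(7)=1498, a(8)=465, a(9)=-4463; answer -4463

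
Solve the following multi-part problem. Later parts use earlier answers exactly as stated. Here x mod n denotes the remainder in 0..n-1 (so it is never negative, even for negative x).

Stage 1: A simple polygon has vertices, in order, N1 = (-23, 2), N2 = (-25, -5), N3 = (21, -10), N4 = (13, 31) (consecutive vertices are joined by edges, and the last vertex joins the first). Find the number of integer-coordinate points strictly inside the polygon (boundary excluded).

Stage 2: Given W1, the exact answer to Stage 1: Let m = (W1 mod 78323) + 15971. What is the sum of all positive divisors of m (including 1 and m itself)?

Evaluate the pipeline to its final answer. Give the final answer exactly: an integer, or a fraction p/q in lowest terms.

Stage 1: cross terms: (-23*-5 - -25*2)=165, (-25*-10 - 21*-5)=355, (21*31 - 13*-10)=781, (13*2 - -23*31)=739; twice the area = |2040| = 2040; area = 1020; boundary points = 1 + 1 + 1 + 1 = 4; strictly interior points = area - boundary/2 + 1 = 1019; answer 1019
Stage 2: W1 = 1019; m = 16990; 16990 = 2 * 5 * 1699; sigma = (1 + 2) * (1 + 5) * (1 + 1699) = 3 * 6 * 1700 = 30600; answer 30600

30600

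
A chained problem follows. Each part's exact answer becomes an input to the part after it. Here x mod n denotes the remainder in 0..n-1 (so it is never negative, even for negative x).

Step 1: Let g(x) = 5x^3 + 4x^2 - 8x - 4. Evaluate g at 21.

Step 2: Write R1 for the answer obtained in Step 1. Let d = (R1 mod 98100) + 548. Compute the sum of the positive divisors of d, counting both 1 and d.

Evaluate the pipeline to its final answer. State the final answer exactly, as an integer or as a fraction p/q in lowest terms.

58140

Step 1: 5*(21)^3 + 4*(21)^2 - 8*(21)^1 - 4 = (46305) + (1764) + (-168) + (-4) = 47897; answer 47897
Step 2: R1 = 47897; d = 48445; 48445 = 5 * 9689; sigma = (1 + 5) * (1 + 9689) = 6 * 9690 = 58140; answer 58140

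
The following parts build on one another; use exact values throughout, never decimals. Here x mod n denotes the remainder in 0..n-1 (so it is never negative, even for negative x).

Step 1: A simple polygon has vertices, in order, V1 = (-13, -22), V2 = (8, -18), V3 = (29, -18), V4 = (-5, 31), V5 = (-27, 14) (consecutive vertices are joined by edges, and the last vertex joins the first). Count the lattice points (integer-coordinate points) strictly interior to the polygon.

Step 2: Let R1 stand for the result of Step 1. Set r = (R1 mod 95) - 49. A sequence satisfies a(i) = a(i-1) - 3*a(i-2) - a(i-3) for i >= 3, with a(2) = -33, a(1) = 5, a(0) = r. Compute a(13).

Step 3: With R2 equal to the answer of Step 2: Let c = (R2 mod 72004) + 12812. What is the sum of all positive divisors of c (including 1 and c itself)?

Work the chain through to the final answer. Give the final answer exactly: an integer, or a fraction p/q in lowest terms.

69312

Step 1: cross terms: (-13*-18 - 8*-22)=410, (8*-18 - 29*-18)=378, (29*31 - -5*-18)=809, (-5*14 - -27*31)=767, (-27*-22 - -13*14)=776; twice the area = |3140| = 3140; area = 1570; boundary points = 1 + 21 + 1 + 1 + 2 = 26; strictly interior points = area - boundary/2 + 1 = 1558; answer 1558
Step 2: R1 = 1558; r = -11; a(3) = 1*(-33) - 3*(5) - 1*(-11) = -37; iterating: a(3)=-37, a(4)=57, a(5)=201, a(6)=67, a(7)=-593, a(8)=-995, a(9)=717, a(10)=4295, a(11)=3139, a(12)=-10463, a(13)=-24175; answer -24175
Step 3: R2 = -24175; c = 60641; 60641 = 7 * 8663; sigma = (1 + 7) * (1 + 8663) = 8 * 8664 = 69312; answer 69312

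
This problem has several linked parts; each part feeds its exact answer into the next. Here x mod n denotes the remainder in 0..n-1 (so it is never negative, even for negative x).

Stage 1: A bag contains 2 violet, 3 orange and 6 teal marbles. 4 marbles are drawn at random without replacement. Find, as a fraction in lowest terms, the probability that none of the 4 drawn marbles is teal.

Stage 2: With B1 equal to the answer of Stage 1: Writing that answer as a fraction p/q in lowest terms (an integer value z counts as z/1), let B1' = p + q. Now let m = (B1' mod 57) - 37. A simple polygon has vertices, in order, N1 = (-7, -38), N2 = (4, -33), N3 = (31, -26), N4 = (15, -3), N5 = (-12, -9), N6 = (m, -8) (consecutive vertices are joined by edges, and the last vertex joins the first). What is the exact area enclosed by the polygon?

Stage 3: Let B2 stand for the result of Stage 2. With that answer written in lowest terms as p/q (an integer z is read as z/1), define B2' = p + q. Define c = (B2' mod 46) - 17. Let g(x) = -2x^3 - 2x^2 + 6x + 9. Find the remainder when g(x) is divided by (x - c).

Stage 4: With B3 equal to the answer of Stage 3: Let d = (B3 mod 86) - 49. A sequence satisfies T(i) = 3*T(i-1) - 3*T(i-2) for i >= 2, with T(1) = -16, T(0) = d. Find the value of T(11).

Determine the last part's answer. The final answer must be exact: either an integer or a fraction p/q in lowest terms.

Stage 1: total draws C(11,4) = 330; favorable C(5,4) = 5; P = 1/66; answer 1/66
Stage 2: B1 = 1/66; threaded value p + q = 67; m = -27; cross terms: (-7*-33 - 4*-38)=383, (4*-26 - 31*-33)=919, (31*-3 - 15*-26)=297, (15*-9 - -12*-3)=-171, (-12*-8 - -27*-9)=-147, (-27*-38 - -7*-8)=970; twice the area = |2251| = 2251; area = 2251/2; answer 2251/2
Stage 3: B2 = 2251/2; threaded value p + q = 2253; c = 28; remainder = value at the root: -2*(28)^3 - 2*(28)^2 + 6*(28)^1 + 9 = (-43904) + (-1568) + (168) + (9) = -45295; answer -45295
Stage 4: B3 = -45295; d = -22; T(2) = 3*(-16) - 3*(-22) = 18; iterating: T(2)=18, T(3)=102, T(4)=252, T(5)=450, T(6)=594, T(7)=432, T(8)=-486, T(9)=-2754, T(10)=-6804, T(11)=-12150; answer -12150

-12150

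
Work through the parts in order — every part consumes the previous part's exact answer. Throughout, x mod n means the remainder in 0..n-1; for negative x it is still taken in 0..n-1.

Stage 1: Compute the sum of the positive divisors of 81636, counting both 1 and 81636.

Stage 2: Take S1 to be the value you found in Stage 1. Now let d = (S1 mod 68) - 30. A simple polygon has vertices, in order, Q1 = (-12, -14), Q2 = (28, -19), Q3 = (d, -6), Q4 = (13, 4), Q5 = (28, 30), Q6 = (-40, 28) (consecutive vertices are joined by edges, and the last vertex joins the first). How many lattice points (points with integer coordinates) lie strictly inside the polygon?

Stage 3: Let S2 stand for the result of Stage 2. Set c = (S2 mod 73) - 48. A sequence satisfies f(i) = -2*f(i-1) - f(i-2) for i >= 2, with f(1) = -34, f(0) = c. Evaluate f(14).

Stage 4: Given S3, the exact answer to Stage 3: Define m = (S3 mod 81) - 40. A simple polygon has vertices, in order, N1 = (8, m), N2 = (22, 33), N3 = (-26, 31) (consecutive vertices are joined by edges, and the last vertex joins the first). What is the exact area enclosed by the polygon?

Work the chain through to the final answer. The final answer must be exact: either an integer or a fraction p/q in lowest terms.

Stage 1: 81636 = 2^2 * 3 * 6803; sigma = (1 + 2 + 4) * (1 + 3) * (1 + 6803) = 7 * 4 * 6804 = 190512; answer 190512
Stage 2: S1 = 190512; d = 14; cross terms: (-12*-19 - 28*-14)=620, (28*-6 - 14*-19)=98, (14*4 - 13*-6)=134, (13*30 - 28*4)=278, (28*28 - -40*30)=1984, (-40*-14 - -12*28)=896; twice the area = |4010| = 4010; area = 2005; boundary points = 5 + 1 + 1 + 1 + 2 + 14 = 24; strictly interior points = area - boundary/2 + 1 = 1994; answer 1994
Stage 3: S2 = 1994; c = -25; f(2) = -2*(-34) - 1*(-25) = 93; iterating: f(2)=93, f(3)=-152, f(4)=211, f(5)=-270, f(6)=329, f(7)=-388, f(8)=447, f(9)=-506, f(10)=565, f(11)=-624, f(12)=683, f(13)=-742, f(14)=801; answer 801
Stage 4: S3 = 801; m = 32; cross terms: (8*33 - 22*32)=-440, (22*31 - -26*33)=1540, (-26*32 - 8*31)=-1080; twice the area = |20| = 20; area = 10; answer 10

10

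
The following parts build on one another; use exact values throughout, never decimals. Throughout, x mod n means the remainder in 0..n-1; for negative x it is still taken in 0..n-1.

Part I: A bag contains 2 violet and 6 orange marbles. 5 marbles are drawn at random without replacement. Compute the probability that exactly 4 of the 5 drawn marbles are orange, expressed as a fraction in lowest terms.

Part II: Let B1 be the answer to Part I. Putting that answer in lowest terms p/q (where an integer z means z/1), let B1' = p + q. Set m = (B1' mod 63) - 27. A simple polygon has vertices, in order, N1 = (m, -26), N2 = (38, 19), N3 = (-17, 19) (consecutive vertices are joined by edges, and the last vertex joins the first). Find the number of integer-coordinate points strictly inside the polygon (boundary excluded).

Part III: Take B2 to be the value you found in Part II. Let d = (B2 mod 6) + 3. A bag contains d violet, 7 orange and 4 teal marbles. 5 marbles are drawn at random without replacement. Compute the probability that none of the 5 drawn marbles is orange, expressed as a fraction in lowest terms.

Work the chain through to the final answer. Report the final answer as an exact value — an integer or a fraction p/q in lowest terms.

9/221

Part I: total draws C(8,5) = 56; favorable C(6,4)*C(2,1) = 30; P = 15/28; answer 15/28
Part II: B1 = 15/28; threaded value p + q = 43; m = 16; cross terms: (16*19 - 38*-26)=1292, (38*19 - -17*19)=1045, (-17*-26 - 16*19)=138; twice the area = |2475| = 2475; area = 2475/2; boundary points = 1 + 55 + 3 = 59; strictly interior points = area - boundary/2 + 1 = 1209; answer 1209
Part III: B2 = 1209; d = 6; total draws C(17,5) = 6188; favorable C(10,5) = 252; P = 9/221; answer 9/221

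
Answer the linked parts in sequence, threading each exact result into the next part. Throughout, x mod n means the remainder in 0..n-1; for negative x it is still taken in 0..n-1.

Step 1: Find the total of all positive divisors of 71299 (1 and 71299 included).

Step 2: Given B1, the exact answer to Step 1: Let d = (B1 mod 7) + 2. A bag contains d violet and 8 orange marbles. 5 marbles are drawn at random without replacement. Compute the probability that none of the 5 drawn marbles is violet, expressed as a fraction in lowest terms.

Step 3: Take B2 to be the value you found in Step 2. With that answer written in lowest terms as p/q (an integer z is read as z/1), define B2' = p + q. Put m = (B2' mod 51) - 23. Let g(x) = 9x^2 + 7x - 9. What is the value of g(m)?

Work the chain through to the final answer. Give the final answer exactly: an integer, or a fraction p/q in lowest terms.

1203

Step 1: 71299 = 37 * 41 * 47; sigma = (1 + 37) * (1 + 41) * (1 + 47) = 38 * 42 * 48 = 76608; answer 76608
Step 2: B1 = 76608; d = 2; total draws C(10,5) = 252; favorable C(8,5) = 56; P = 2/9; answer 2/9
Step 3: B2 = 2/9; threaded value p + q = 11; m = -12; 9*(-12)^2 + 7*(-12)^1 - 9 = (1296) + (-84) + (-9) = 1203; answer 1203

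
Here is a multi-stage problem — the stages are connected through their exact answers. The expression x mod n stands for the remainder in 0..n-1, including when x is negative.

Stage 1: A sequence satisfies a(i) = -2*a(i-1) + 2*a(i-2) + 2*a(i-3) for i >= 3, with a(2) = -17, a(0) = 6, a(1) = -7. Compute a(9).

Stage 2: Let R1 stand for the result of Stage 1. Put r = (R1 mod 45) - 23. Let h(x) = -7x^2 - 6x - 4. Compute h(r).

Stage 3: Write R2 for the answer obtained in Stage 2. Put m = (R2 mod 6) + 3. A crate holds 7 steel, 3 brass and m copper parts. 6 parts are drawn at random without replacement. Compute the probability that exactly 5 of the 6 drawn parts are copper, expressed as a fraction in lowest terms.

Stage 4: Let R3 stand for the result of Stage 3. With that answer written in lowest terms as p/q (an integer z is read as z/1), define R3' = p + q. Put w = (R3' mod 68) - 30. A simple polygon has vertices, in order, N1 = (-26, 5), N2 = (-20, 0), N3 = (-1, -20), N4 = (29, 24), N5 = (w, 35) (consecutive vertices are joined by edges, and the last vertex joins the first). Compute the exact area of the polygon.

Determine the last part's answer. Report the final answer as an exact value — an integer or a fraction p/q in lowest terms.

1291

Stage 1: a(3) = -2*(-17) + 2*(-7) + 2*(6) = 32; iterating: a(3)=32, a(4)=-112, a(5)=254, a(6)=-668, a(7)=1620, a(8)=-4068, a(9)=10040; answer 10040
Stage 2: R1 = 10040; r = -18; -7*(-18)^2 - 6*(-18)^1 - 4 = (-2268) + (108) + (-4) = -2164; answer -2164
Stage 3: R2 = -2164; m = 5; total draws C(15,6) = 5005; favorable C(5,5)*C(10,1) = 10; P = 2/1001; answer 2/1001
Stage 4: R3 = 2/1001; threaded value p + q = 1003; w = 21; cross terms: (-26*0 - -20*5)=100, (-20*-20 - -1*0)=400, (-1*24 - 29*-20)=556, (29*35 - 21*24)=511, (21*5 - -26*35)=1015; twice the area = |2582| = 2582; area = 1291; answer 1291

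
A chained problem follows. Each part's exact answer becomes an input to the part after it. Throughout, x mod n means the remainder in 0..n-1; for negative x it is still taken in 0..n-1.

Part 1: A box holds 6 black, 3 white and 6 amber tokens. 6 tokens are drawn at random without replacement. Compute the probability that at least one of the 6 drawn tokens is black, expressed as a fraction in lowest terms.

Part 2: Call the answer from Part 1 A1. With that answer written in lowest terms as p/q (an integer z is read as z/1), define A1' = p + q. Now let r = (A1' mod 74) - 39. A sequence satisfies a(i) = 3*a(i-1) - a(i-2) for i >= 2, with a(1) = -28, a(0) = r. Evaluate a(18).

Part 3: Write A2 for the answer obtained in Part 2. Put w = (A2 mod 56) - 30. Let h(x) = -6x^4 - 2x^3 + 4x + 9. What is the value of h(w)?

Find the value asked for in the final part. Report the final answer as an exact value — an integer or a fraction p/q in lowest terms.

-491359

Part 1: total draws C(15,6) = 5005; complement C(9,6) = 84; favorable 5005 - 84 = 4921; P = 703/715; answer 703/715
Part 2: A1 = 703/715; threaded value p + q = 1418; r = -27; a(2) = 3*(-28) - 1*(-27) = -57; iterating: a(2)=-57, a(3)=-143, a(4)=-372, a(5)=-973, a(6)=-2547, a(7)=-6668, a(8)=-17457, a(9)=-45703, a(10)=-119652, a(11)=-313253, a(12)=-820107, a(13)=-2147068, a(14)=-5621097, a(15)=-14716223, a(16)=-38527572, a(17)=-100866493, a(18)=-264071907; answer -264071907
Part 3: A2 = -264071907; w = -17; -6*(-17)^4 - 2*(-17)^3 + 4*(-17)^1 + 9 = (-501126) + (9826) + (-68) + (9) = -491359; answer -491359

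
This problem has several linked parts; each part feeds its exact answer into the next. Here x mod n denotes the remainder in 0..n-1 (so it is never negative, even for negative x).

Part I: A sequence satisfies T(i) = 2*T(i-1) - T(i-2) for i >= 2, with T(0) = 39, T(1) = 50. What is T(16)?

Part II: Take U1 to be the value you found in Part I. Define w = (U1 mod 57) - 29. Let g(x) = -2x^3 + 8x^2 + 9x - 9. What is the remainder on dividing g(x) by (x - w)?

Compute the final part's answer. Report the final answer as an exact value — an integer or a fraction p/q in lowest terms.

Part I: T(2) = 2*(50) - 1*(39) = 61; iterating: T(2)=61, T(3)=72, T(4)=83, T(5)=94, T(6)=105, T(7)=116, T(8)=127, T(9)=138, T(10)=149, T(11)=160, T(12)=171, T(13)=182, T(14)=193, T(15)=204, T(16)=215; answer 215
Part II: U1 = 215; w = 15; remainder = value at the root: -2*(15)^3 + 8*(15)^2 + 9*(15)^1 - 9 = (-6750) + (1800) + (135) + (-9) = -4824; answer -4824

-4824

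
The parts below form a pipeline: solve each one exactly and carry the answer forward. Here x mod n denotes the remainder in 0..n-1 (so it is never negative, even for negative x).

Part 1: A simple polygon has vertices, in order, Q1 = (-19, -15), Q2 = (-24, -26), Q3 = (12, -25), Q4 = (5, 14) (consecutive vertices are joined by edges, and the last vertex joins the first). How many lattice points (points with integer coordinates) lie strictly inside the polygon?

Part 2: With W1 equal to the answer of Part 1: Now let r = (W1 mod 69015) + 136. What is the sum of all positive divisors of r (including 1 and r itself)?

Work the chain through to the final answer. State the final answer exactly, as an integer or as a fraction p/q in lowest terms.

2821

Part 1: cross terms: (-19*-26 - -24*-15)=134, (-24*-25 - 12*-26)=912, (12*14 - 5*-25)=293, (5*-15 - -19*14)=191; twice the area = |1530| = 1530; area = 765; boundary points = 1 + 1 + 1 + 1 = 4; strictly interior points = area - boundary/2 + 1 = 764; answer 764
Part 2: W1 = 764; r = 900; 900 = 2^2 * 3^2 * 5^2; sigma = (1 + 2 + 4) * (1 + 3 + 9) * (1 + 5 + 25) = 7 * 13 * 31 = 2821; answer 2821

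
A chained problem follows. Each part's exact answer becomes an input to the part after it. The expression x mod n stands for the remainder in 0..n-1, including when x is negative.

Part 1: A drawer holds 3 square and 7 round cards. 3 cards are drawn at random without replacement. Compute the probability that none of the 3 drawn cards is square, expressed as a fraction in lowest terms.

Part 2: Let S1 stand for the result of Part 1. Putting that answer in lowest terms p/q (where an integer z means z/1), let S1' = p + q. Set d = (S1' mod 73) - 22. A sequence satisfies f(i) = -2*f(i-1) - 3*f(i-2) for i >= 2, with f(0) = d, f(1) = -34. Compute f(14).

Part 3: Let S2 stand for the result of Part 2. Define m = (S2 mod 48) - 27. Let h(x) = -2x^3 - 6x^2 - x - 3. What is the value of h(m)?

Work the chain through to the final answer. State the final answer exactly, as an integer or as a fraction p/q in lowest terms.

-45

Part 1: total draws C(10,3) = 120; favorable C(7,3) = 35; P = 7/24; answer 7/24
Part 2: S1 = 7/24; threaded value p + q = 31; d = 9; f(2) = -2*(-34) - 3*(9) = 41; iterating: f(2)=41, f(3)=20, f(4)=-163, f(5)=266, f(6)=-43, f(7)=-712, f(8)=1553, f(9)=-970, f(10)=-2719, f(11)=8348, f(12)=-8539, f(13)=-7966, f(14)=41549; answer 41549
Part 3: S2 = 41549; m = 2; -2*(2)^3 - 6*(2)^2 - 1*(2)^1 - 3 = (-16) + (-24) + (-2) + (-3) = -45; answer -45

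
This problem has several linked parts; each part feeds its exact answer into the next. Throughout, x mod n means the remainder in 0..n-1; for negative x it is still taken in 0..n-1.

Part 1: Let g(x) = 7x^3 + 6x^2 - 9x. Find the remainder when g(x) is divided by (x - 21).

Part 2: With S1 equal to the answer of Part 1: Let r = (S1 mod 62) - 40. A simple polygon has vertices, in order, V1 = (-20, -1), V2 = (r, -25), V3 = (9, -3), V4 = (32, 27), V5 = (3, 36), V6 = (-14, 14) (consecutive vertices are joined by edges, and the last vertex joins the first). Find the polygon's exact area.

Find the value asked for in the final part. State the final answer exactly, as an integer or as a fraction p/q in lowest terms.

3027/2

Part 1: remainder = value at the root: 7*(21)^3 + 6*(21)^2 - 9*(21)^1 = (64827) + (2646) + (-189) = 67284; answer 67284
Part 2: S1 = 67284; r = -26; cross terms: (-20*-25 - -26*-1)=474, (-26*-3 - 9*-25)=303, (9*27 - 32*-3)=339, (32*36 - 3*27)=1071, (3*14 - -14*36)=546, (-14*-1 - -20*14)=294; twice the area = |3027| = 3027; area = 3027/2; answer 3027/2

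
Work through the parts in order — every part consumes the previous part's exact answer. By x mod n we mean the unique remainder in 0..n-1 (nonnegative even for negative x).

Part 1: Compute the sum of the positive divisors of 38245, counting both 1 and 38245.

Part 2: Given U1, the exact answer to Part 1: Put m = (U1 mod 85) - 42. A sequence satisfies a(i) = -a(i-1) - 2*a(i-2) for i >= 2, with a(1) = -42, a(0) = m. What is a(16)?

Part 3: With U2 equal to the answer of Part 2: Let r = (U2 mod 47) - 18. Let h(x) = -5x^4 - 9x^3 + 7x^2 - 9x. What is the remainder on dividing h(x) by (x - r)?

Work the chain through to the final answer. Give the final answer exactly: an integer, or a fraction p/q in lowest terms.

Part 1: 38245 = 5 * 7649; sigma = (1 + 5) * (1 + 7649) = 6 * 7650 = 45900; answer 45900
Part 2: U1 = 45900; m = -42; a(2) = -1*(-42) - 2*(-42) = 126; iterating: a(2)=126, a(3)=-42, a(4)=-210, a(5)=294, a(6)=126, a(7)=-714, a(8)=462, a(9)=966, a(10)=-1890, a(11)=-42, a(12)=3822, a(13)=-3738, a(14)=-3906, a(15)=11382, a(16)=-3570; answer -3570
Part 3: U2 = -3570; r = -16; remainder = value at the root: -5*(-16)^4 - 9*(-16)^3 + 7*(-16)^2 - 9*(-16)^1 = (-327680) + (36864) + (1792) + (144) = -288880; answer -288880

-288880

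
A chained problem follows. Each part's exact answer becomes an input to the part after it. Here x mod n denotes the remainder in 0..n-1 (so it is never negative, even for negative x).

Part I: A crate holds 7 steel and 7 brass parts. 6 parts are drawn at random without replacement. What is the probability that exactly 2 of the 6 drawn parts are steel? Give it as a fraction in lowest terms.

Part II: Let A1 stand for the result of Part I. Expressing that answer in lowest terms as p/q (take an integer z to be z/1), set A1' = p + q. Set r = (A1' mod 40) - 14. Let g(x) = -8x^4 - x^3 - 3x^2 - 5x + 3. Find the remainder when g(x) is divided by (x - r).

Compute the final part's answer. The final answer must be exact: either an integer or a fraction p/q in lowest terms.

Part I: total draws C(14,6) = 3003; favorable C(7,2)*C(7,4) = 735; P = 35/143; answer 35/143
Part II: A1 = 35/143; threaded value p + q = 178; r = 4; remainder = value at the root: -8*(4)^4 - 1*(4)^3 - 3*(4)^2 - 5*(4)^1 + 3 = (-2048) + (-64) + (-48) + (-20) + (3) = -2177; answer -2177

-2177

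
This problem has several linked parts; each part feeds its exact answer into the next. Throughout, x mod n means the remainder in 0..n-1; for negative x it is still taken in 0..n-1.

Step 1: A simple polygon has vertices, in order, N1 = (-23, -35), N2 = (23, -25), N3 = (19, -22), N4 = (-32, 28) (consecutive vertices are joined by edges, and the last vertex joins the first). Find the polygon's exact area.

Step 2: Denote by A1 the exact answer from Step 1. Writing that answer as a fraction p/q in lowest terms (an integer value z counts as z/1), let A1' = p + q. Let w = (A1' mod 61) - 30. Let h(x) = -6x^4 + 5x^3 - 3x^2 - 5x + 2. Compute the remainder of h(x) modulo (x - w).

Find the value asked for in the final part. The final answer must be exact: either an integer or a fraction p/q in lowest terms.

-321223

Step 1: cross terms: (-23*-25 - 23*-35)=1380, (23*-22 - 19*-25)=-31, (19*28 - -32*-22)=-172, (-32*-35 - -23*28)=1764; twice the area = |2941| = 2941; area = 2941/2; answer 2941/2
Step 2: A1 = 2941/2; threaded value p + q = 2943; w = -15; remainder = value at the root: -6*(-15)^4 + 5*(-15)^3 - 3*(-15)^2 - 5*(-15)^1 + 2 = (-303750) + (-16875) + (-675) + (75) + (2) = -321223; answer -321223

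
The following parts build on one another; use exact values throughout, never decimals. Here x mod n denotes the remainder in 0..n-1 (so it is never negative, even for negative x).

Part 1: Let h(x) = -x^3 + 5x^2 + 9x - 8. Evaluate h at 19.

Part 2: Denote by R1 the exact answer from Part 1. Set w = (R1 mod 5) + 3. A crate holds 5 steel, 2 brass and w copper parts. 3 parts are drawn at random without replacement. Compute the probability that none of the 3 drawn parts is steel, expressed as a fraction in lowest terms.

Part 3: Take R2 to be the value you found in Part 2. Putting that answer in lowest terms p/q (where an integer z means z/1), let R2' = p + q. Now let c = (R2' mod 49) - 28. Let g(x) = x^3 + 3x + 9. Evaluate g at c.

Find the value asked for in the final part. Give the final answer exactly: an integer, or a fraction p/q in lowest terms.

-1755

Part 1: -1*(19)^3 + 5*(19)^2 + 9*(19)^1 - 8 = (-6859) + (1805) + (171) + (-8) = -4891; answer -4891
Part 2: R1 = -4891; w = 7; total draws C(14,3) = 364; favorable C(9,3) = 84; P = 3/13; answer 3/13
Part 3: R2 = 3/13; threaded value p + q = 16; c = -12; 1*(-12)^3 + 3*(-12)^1 + 9 = (-1728) + (-36) + (9) = -1755; answer -1755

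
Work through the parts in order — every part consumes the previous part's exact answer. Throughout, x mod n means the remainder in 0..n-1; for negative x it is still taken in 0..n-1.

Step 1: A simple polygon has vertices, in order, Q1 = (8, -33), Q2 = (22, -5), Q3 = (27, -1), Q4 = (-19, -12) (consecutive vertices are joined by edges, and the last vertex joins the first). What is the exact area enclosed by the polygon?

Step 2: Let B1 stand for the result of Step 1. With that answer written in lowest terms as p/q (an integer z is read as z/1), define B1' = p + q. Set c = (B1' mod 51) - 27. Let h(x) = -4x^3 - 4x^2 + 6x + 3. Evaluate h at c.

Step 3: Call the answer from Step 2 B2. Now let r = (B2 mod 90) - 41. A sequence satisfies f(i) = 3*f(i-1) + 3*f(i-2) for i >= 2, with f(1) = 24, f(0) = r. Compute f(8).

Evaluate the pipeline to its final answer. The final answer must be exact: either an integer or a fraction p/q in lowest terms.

Step 1: cross terms: (8*-5 - 22*-33)=686, (22*-1 - 27*-5)=113, (27*-12 - -19*-1)=-343, (-19*-33 - 8*-12)=723; twice the area = |1179| = 1179; area = 1179/2; answer 1179/2
Step 2: B1 = 1179/2; threaded value p + q = 1181; c = -19; -4*(-19)^3 - 4*(-19)^2 + 6*(-19)^1 + 3 = (27436) + (-1444) + (-114) + (3) = 25881; answer 25881
Step 3: B2 = 25881; r = 10; f(2) = 3*(24) + 3*(10) = 102; iterating: f(2)=102, f(3)=378, f(4)=1440, f(5)=5454, f(6)=20682, f(7)=78408, f(8)=297270; answer 297270

297270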